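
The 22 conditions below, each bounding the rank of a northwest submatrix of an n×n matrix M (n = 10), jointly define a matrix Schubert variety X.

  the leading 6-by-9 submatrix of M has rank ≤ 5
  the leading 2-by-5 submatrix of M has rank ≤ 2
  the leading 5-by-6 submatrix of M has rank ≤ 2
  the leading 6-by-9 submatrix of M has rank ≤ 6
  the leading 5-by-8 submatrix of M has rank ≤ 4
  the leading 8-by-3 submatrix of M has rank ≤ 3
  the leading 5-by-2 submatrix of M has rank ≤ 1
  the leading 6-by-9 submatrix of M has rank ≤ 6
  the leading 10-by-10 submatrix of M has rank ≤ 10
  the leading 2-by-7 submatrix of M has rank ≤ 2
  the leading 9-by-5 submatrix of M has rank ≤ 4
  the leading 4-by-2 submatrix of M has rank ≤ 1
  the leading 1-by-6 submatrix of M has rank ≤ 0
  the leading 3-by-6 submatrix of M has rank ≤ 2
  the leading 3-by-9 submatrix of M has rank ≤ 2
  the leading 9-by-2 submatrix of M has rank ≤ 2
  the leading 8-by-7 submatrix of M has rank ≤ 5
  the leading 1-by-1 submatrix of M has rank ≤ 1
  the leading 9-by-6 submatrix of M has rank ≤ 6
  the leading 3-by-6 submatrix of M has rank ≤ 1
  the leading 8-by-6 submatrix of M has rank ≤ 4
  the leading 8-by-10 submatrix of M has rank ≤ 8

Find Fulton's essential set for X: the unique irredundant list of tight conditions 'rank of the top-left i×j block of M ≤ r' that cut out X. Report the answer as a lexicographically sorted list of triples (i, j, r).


Recovering R(i,j) via the rank-extension bound from the 22 conditions:

  R[1]: 0 0 0 0 0 0 1 1 1 1
  R[2]: 1 1 1 1 1 1 2 2 2 2
  R[3]: 1 1 1 1 1 1 2 2 2 3
  R[4]: 1 1 2 2 2 2 3 3 3 4
  R[5]: 1 1 2 2 2 2 3 4 4 5
  R[6]: 1 2 3 3 3 3 4 5 5 6
  R[7]: 1 2 3 4 4 4 5 6 6 7
  R[8]: 1 2 3 4 4 4 5 6 7 8
  R[9]: 1 2 3 4 4 5 6 7 8 9
  R[10]: 1 2 3 4 5 6 7 8 9 10

giving w = (7, 1, 10, 3, 8, 2, 4, 9, 6, 5) via Δ²R.

ℓ(w)=21; the 7 essential cells (i,j,r):

[(1, 6, 0), (3, 6, 1), (3, 9, 2), (5, 2, 1), (5, 6, 2), (8, 6, 4), (9, 5, 4)]


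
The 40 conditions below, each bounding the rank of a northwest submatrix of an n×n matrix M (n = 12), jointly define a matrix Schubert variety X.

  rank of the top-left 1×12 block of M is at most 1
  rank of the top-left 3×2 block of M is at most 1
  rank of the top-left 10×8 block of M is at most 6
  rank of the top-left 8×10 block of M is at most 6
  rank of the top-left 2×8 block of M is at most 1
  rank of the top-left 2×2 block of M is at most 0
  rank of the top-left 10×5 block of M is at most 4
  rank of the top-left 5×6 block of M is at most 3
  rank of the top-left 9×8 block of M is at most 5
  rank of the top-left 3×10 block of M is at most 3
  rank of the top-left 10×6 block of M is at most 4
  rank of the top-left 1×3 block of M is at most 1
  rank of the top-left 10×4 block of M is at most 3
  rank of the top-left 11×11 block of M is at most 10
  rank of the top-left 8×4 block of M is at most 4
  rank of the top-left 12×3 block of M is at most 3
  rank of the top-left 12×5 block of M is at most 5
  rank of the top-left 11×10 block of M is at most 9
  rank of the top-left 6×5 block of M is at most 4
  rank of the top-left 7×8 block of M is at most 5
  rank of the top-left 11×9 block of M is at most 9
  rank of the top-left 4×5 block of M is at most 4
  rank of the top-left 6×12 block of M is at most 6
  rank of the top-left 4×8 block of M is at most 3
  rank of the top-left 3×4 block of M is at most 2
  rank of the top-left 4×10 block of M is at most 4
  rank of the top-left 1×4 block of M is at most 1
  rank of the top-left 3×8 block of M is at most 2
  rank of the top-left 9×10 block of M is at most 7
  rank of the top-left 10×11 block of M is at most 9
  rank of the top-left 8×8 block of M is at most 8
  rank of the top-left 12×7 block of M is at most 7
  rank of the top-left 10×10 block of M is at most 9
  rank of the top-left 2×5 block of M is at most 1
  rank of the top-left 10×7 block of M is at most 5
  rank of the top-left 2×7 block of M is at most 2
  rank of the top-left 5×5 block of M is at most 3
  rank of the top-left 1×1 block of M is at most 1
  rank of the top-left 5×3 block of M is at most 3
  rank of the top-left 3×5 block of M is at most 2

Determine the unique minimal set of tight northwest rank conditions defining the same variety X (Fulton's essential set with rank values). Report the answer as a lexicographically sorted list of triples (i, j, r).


Computing R[i][j] = min implied NW-rank bound (n=12, 40 conditions):

  row 1: 0 0 1 1 1 1 1 1 1 1 1 1
  row 2: 0 0 1 1 1 1 1 1 2 2 2 2
  row 3: 1 1 2 2 2 2 2 2 3 3 3 3
  row 4: 1 2 3 3 3 3 3 3 4 4 4 4
  row 5: 1 2 3 3 3 3 4 4 5 5 5 5
  row 6: 1 2 3 3 4 4 5 5 6 6 6 6
  row 7: 1 2 3 3 4 4 5 5 6 6 7 7
  row 8: 1 2 3 3 4 4 5 5 6 6 7 8
  row 9: 1 2 3 3 4 4 5 5 6 7 8 9
  row 10: 1 2 3 3 4 4 5 6 7 8 9 10
  row 11: 1 2 3 4 5 5 6 7 8 9 10 11
  row 12: 1 2 3 4 5 6 7 8 9 10 11 12

so w = (3, 9, 1, 2, 7, 5, 11, 12, 10, 8, 4, 6).

|D(w)|=26, |Ess(w)|=7:

[(2, 2, 0), (2, 8, 1), (5, 6, 3), (8, 10, 6), (9, 8, 5), (10, 4, 3), (10, 6, 4)]


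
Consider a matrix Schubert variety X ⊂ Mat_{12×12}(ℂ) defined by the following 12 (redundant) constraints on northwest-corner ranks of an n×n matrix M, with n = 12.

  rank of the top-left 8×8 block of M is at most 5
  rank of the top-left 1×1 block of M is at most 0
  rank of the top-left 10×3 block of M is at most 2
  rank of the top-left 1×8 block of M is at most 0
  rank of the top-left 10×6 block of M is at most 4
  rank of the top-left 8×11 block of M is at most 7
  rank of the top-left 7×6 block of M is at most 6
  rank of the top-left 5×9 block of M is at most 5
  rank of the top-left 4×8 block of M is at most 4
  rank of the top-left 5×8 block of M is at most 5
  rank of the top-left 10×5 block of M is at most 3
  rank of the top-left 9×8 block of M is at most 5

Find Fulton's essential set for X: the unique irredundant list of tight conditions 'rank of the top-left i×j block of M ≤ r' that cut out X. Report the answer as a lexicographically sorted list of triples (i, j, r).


Reconstructing r_w from the 12 given conditions:

  0  0  0  0  0  0  0  0  1  1  1  1
  1  1  1  1  1  1  1  1  2  2  2  2
  1  2  2  2  2  2  2  2  3  3  3  3
  1  2  2  3  3  3  3  3  4  4  4  4
  1  2  2  3  3  4  4  4  5  5  5  5
  1  2  2  3  3  4  5  5  6  6  6  6
  1  2  2  3  3  4  5  5  6  7  7  7
  1  2  2  3  3  4  5  5  6  7  7  8
  1  2  2  3  3  4  5  5  6  7  8  9
  1  2  2  3  3  4  5  6  7  8  9  10
  1  2  3  4  4  5  6  7  8  9  10  11
  1  2  3  4  5  6  7  8  9  10  11  12

the unique w with this rank table is (9, 1, 2, 4, 6, 7, 10, 12, 11, 8, 3, 5).

Fulton essential set (5 of the 25 Rothe cells):

[(1, 8, 0), (8, 11, 7), (9, 8, 5), (10, 3, 2), (10, 5, 3)]


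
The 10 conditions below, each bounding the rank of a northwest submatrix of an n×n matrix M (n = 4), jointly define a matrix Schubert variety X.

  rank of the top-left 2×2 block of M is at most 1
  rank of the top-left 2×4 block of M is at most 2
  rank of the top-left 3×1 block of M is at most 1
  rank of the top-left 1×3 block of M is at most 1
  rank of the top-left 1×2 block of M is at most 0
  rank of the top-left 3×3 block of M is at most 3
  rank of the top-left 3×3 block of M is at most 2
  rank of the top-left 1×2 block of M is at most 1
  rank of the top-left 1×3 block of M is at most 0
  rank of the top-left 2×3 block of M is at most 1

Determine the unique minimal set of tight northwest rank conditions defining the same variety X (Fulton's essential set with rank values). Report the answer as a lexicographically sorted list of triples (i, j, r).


Rank table r_w(4×4) implied by the 10 constraints:

  R[1]: 0 0 0 1
  R[2]: 1 1 1 2
  R[3]: 1 2 2 3
  R[4]: 1 2 3 4

reading off 1-entries of Δ²R: w = (4, 1, 2, 3).

|D(w)|=3, |Ess(w)|=1:

[(1, 3, 0)]


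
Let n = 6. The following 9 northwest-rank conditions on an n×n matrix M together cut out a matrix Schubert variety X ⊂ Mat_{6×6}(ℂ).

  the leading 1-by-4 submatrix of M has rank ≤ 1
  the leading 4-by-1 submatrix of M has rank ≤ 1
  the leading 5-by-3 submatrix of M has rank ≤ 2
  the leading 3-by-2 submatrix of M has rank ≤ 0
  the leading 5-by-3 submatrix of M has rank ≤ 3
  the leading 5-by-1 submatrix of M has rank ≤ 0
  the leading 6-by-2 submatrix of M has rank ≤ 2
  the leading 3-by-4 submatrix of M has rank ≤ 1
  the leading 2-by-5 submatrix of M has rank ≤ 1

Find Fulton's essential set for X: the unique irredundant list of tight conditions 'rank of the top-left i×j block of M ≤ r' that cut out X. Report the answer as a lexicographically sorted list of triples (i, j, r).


Recovering R(i,j) via the rank-extension bound from the 9 conditions:

  row 1: 0, 0, 1, 1, 1, 1
  row 2: 0, 0, 1, 1, 1, 2
  row 3: 0, 0, 1, 1, 2, 3
  row 4: 0, 1, 2, 2, 3, 4
  row 5: 0, 1, 2, 3, 4, 5
  row 6: 1, 2, 3, 4, 5, 6

giving w = (3, 6, 5, 2, 4, 1) via Δ²R.

|D(w)|=11, |Ess(w)|=4:

[(2, 5, 1), (3, 2, 0), (3, 4, 1), (5, 1, 0)]


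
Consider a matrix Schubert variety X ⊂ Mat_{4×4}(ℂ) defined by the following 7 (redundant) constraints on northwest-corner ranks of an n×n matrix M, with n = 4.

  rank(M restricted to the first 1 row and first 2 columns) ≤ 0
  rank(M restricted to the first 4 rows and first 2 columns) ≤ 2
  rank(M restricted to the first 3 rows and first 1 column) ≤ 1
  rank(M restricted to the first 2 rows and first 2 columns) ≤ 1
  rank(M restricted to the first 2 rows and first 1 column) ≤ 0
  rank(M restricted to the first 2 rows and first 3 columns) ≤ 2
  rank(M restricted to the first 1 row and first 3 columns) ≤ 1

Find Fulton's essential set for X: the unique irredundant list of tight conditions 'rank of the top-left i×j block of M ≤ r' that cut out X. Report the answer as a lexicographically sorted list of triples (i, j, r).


The tightest implied rank at each (i,j), from the 7 conditions:

  i=1: 0, 0, 1, 1
  i=2: 0, 1, 2, 2
  i=3: 1, 2, 3, 3
  i=4: 1, 2, 3, 4

reading off 1-entries of Δ²R: w = (3, 2, 1, 4).

ℓ(w)=3; the 2 essential cells (i,j,r):

[(1, 2, 0), (2, 1, 0)]


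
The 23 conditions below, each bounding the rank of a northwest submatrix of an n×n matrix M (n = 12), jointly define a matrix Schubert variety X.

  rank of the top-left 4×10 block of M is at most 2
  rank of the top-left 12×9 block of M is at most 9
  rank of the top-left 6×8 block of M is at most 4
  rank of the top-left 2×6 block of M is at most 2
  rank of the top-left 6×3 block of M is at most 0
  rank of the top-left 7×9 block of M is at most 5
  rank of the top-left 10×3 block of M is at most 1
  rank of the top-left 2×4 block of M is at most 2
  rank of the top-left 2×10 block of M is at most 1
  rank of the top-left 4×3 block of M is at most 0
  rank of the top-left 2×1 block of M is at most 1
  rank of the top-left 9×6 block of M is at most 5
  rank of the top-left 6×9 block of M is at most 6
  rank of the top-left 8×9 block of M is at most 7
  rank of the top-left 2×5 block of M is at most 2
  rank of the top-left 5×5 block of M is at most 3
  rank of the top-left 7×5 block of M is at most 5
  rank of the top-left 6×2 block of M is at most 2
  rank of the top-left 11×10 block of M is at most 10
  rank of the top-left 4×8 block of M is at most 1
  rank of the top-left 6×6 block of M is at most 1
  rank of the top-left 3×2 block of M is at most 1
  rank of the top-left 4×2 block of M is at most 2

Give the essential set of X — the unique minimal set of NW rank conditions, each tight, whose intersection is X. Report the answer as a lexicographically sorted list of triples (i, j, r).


Rank table r_w(12×12) implied by the 23 constraints:

  R[1]: 0 | 0 | 0 | 1 | 1 | 1 | 1 | 1 | 1 | 1 | 1 | 1
  R[2]: 0 | 0 | 0 | 1 | 1 | 1 | 1 | 1 | 1 | 1 | 2 | 2
  R[3]: 0 | 0 | 0 | 1 | 1 | 1 | 1 | 1 | 2 | 2 | 3 | 3
  R[4]: 0 | 0 | 0 | 1 | 1 | 1 | 1 | 1 | 2 | 2 | 3 | 4
  R[5]: 0 | 0 | 0 | 1 | 1 | 1 | 2 | 2 | 3 | 3 | 4 | 5
  R[6]: 0 | 0 | 0 | 1 | 1 | 1 | 2 | 3 | 4 | 4 | 5 | 6
  R[7]: 1 | 1 | 1 | 2 | 2 | 2 | 3 | 4 | 5 | 5 | 6 | 7
  R[8]: 1 | 1 | 1 | 2 | 3 | 3 | 4 | 5 | 6 | 6 | 7 | 8
  R[9]: 1 | 1 | 1 | 2 | 3 | 4 | 5 | 6 | 7 | 7 | 8 | 9
  R[10]: 1 | 1 | 1 | 2 | 3 | 4 | 5 | 6 | 7 | 8 | 9 | 10
  R[11]: 1 | 2 | 2 | 3 | 4 | 5 | 6 | 7 | 8 | 9 | 10 | 11
  R[12]: 1 | 2 | 3 | 4 | 5 | 6 | 7 | 8 | 9 | 10 | 11 | 12

giving w = (4, 11, 9, 12, 7, 8, 1, 5, 6, 10, 2, 3) via Δ²R.

6 SE-corners of the 43-cell Rothe diagram give Ess(w):

[(2, 10, 1), (4, 8, 1), (4, 10, 2), (6, 3, 0), (6, 6, 1), (10, 3, 1)]


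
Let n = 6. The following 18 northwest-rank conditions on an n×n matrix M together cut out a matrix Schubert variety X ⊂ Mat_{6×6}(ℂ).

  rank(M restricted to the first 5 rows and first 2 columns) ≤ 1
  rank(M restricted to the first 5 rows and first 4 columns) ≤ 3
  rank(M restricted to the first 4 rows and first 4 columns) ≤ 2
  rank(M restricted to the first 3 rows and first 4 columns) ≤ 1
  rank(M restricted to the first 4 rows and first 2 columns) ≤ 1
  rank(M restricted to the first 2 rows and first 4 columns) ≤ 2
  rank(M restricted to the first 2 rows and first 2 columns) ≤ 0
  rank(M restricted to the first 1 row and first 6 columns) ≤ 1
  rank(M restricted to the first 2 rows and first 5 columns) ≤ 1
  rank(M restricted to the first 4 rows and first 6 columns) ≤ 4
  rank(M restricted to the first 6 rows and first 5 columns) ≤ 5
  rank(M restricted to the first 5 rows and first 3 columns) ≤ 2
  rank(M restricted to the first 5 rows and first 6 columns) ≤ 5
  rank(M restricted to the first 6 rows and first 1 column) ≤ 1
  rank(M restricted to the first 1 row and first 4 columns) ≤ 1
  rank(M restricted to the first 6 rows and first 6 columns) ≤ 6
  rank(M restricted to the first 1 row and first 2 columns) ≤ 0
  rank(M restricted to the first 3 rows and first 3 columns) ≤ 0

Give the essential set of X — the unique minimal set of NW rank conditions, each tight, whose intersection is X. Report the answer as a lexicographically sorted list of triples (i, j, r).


Computing R[i][j] = min implied NW-rank bound (n=6, 18 conditions):

  0 | 0 | 0 | 1 | 1 | 1
  0 | 0 | 0 | 1 | 1 | 2
  0 | 0 | 0 | 1 | 2 | 3
  1 | 1 | 1 | 2 | 3 | 4
  1 | 1 | 2 | 3 | 4 | 5
  1 | 2 | 3 | 4 | 5 | 6

the unique w with this rank table is (4, 6, 5, 1, 3, 2).

3 SE-corners of the 11-cell Rothe diagram give Ess(w):

[(2, 5, 1), (3, 3, 0), (5, 2, 1)]


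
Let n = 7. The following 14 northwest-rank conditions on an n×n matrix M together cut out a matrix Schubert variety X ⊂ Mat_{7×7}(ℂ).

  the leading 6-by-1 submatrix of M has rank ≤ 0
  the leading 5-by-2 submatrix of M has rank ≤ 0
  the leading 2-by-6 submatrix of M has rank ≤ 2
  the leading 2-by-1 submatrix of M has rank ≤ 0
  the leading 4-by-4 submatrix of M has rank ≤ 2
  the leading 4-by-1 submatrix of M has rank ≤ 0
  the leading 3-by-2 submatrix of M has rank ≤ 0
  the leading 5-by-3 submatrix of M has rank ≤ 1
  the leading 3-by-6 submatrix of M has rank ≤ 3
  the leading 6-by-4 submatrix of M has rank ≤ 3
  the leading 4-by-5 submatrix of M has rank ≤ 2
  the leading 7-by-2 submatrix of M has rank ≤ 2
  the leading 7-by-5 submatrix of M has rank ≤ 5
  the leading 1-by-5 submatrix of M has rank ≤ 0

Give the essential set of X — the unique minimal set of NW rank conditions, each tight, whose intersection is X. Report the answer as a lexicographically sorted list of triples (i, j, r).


Rank table r_w(7×7) implied by the 14 constraints:

  R[1]: 0 0 0 0 0 1 1
  R[2]: 0 0 1 1 1 2 2
  R[3]: 0 0 1 2 2 3 3
  R[4]: 0 0 1 2 2 3 4
  R[5]: 0 0 1 2 3 4 5
  R[6]: 0 1 2 3 4 5 6
  R[7]: 1 2 3 4 5 6 7

giving w = (6, 3, 4, 7, 5, 2, 1) via Δ²R.

Fulton essential set (4 of the 15 Rothe cells):

[(1, 5, 0), (4, 5, 2), (5, 2, 0), (6, 1, 0)]


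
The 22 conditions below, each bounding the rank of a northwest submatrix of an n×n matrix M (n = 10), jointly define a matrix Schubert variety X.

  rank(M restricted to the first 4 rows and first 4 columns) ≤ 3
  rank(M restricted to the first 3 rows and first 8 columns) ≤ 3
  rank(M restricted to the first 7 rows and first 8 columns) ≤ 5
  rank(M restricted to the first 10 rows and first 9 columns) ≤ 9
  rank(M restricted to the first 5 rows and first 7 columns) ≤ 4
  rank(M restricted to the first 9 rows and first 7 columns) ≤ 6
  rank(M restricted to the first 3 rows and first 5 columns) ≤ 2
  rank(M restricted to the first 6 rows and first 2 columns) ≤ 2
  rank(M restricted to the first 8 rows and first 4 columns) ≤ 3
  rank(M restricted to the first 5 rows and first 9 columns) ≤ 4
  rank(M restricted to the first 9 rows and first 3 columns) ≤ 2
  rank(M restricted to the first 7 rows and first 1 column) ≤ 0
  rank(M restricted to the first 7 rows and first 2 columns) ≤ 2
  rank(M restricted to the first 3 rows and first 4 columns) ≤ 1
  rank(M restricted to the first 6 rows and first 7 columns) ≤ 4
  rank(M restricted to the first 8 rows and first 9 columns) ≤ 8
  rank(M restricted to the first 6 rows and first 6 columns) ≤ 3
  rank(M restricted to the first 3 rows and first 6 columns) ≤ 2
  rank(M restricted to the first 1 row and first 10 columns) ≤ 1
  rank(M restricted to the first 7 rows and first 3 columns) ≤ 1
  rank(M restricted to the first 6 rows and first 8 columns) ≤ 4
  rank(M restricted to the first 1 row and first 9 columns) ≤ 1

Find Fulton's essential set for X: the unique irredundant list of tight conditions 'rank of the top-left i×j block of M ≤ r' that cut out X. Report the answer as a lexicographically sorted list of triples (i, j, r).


Recovering R(i,j) via the rank-extension bound from the 22 conditions:

  R[1]: 0 | 1 | 1 | 1 | 1 | 1 | 1 | 1 | 1 | 1
  R[2]: 0 | 1 | 1 | 1 | 2 | 2 | 2 | 2 | 2 | 2
  R[3]: 0 | 1 | 1 | 1 | 2 | 2 | 3 | 3 | 3 | 3
  R[4]: 0 | 1 | 1 | 2 | 3 | 3 | 4 | 4 | 4 | 4
  R[5]: 0 | 1 | 1 | 2 | 3 | 3 | 4 | 4 | 4 | 5
  R[6]: 0 | 1 | 1 | 2 | 3 | 3 | 4 | 4 | 5 | 6
  R[7]: 0 | 1 | 1 | 2 | 3 | 4 | 5 | 5 | 6 | 7
  R[8]: 1 | 2 | 2 | 3 | 4 | 5 | 6 | 6 | 7 | 8
  R[9]: 1 | 2 | 2 | 3 | 4 | 5 | 6 | 7 | 8 | 9
  R[10]: 1 | 2 | 3 | 4 | 5 | 6 | 7 | 8 | 9 | 10

reading off 1-entries of Δ²R: w = (2, 5, 7, 4, 10, 9, 6, 1, 8, 3).

|D(w)|=22, |Ess(w)|=8:

[(3, 4, 1), (3, 6, 2), (5, 9, 4), (6, 6, 3), (6, 8, 4), (7, 1, 0), (7, 3, 1), (9, 3, 2)]


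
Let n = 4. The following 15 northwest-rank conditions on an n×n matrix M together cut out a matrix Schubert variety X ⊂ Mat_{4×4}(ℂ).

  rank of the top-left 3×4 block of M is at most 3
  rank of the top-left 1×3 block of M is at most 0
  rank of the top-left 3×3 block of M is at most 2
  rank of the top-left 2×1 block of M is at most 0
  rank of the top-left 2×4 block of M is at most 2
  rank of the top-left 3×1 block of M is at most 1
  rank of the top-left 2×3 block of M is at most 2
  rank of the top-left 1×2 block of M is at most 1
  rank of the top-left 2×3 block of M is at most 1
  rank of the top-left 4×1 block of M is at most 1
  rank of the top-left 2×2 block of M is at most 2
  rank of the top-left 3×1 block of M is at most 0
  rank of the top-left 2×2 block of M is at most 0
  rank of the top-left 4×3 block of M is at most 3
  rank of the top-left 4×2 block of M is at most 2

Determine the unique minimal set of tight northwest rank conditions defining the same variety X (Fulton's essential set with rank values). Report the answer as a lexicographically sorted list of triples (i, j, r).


Computing R[i][j] = min implied NW-rank bound (n=4, 15 conditions):

  row 1: 0  0  0  1
  row 2: 0  0  1  2
  row 3: 0  1  2  3
  row 4: 1  2  3  4

hence w(1..4) = (4, 3, 2, 1).

Fulton essential set (3 of the 6 Rothe cells):

[(1, 3, 0), (2, 2, 0), (3, 1, 0)]


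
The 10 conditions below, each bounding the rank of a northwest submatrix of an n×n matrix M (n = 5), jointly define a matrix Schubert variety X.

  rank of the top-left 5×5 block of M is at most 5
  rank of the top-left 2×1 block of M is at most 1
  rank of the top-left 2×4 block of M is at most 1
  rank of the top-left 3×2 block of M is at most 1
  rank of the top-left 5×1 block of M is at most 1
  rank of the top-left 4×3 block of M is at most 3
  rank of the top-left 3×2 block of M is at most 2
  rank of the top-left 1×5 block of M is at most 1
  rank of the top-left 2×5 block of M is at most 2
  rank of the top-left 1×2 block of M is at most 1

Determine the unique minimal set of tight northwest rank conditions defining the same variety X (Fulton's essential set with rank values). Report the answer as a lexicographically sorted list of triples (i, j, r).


Computing R[i][j] = min implied NW-rank bound (n=5, 10 conditions):

  i=1: 1 1 1 1 1
  i=2: 1 1 1 1 2
  i=3: 1 1 2 2 3
  i=4: 1 2 3 3 4
  i=5: 1 2 3 4 5

giving w = (1, 5, 3, 2, 4) via Δ²R.

ℓ(w)=4; the 2 essential cells (i,j,r):

[(2, 4, 1), (3, 2, 1)]


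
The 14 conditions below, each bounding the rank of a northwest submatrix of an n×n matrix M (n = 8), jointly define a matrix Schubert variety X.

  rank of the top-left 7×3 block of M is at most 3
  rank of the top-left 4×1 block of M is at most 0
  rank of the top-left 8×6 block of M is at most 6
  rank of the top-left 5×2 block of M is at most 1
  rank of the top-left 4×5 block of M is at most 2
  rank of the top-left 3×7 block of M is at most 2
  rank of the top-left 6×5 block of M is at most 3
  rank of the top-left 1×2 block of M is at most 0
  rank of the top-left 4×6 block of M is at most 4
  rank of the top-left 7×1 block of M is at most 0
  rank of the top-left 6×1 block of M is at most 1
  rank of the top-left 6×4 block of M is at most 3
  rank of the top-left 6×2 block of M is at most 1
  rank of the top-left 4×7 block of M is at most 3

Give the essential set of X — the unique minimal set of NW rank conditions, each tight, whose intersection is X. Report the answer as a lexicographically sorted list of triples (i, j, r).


Reconstructing r_w from the 14 given conditions:

  row 1: 0 0 1 1 1 1 1 1
  row 2: 0 1 2 2 2 2 2 2
  row 3: 0 1 2 2 2 2 2 3
  row 4: 0 1 2 2 2 3 3 4
  row 5: 0 1 2 3 3 4 4 5
  row 6: 0 1 2 3 3 4 5 6
  row 7: 0 1 2 3 4 5 6 7
  row 8: 1 2 3 4 5 6 7 8

hence w(1..8) = (3, 2, 8, 6, 4, 7, 5, 1).

Rothe diagram D(w) (15 cells), 5 SE-corners (essential conditions):

[(1, 2, 0), (3, 7, 2), (4, 5, 2), (6, 5, 3), (7, 1, 0)]


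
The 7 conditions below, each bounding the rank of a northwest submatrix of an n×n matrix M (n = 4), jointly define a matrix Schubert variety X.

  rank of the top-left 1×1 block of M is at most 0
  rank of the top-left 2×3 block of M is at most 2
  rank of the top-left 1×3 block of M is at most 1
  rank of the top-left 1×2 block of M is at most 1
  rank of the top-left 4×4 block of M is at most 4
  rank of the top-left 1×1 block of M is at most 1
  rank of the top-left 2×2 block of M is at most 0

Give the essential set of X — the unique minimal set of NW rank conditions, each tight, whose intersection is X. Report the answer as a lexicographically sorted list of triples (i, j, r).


Rank table r_w(4×4) implied by the 7 constraints:

  i=1: 0, 0, 1, 1
  i=2: 0, 0, 1, 2
  i=3: 1, 1, 2, 3
  i=4: 1, 2, 3, 4

second differences of R give the permutation w = (3, 4, 1, 2).

Rothe diagram D(w) (4 cells), 1 SE-corner (essential condition):

[(2, 2, 0)]


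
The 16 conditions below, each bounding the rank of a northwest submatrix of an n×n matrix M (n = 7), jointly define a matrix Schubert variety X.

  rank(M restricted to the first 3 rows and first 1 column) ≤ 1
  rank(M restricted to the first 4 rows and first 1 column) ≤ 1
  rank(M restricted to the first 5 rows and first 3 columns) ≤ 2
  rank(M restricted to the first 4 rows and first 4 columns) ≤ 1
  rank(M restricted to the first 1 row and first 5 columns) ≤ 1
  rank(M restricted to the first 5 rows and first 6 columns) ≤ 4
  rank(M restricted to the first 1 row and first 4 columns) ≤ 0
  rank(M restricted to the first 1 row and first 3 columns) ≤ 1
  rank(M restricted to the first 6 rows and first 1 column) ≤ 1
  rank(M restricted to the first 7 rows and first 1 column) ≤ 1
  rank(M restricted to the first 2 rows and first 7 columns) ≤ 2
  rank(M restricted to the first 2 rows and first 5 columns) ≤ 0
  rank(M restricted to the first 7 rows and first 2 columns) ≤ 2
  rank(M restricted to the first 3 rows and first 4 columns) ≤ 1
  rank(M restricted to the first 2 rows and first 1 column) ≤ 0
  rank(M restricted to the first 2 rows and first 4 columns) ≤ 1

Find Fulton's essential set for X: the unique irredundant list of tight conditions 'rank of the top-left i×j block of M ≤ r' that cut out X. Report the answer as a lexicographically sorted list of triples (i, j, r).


Reconstructing r_w from the 16 given conditions:

  R[1]: 0 | 0 | 0 | 0 | 0 | 1 | 1
  R[2]: 0 | 0 | 0 | 0 | 0 | 1 | 2
  R[3]: 1 | 1 | 1 | 1 | 1 | 2 | 3
  R[4]: 1 | 1 | 1 | 1 | 2 | 3 | 4
  R[5]: 1 | 2 | 2 | 2 | 3 | 4 | 5
  R[6]: 1 | 2 | 3 | 3 | 4 | 5 | 6
  R[7]: 1 | 2 | 3 | 4 | 5 | 6 | 7

the unique w with this rank table is (6, 7, 1, 5, 2, 3, 4).

2 SE-corners of the 13-cell Rothe diagram give Ess(w):

[(2, 5, 0), (4, 4, 1)]


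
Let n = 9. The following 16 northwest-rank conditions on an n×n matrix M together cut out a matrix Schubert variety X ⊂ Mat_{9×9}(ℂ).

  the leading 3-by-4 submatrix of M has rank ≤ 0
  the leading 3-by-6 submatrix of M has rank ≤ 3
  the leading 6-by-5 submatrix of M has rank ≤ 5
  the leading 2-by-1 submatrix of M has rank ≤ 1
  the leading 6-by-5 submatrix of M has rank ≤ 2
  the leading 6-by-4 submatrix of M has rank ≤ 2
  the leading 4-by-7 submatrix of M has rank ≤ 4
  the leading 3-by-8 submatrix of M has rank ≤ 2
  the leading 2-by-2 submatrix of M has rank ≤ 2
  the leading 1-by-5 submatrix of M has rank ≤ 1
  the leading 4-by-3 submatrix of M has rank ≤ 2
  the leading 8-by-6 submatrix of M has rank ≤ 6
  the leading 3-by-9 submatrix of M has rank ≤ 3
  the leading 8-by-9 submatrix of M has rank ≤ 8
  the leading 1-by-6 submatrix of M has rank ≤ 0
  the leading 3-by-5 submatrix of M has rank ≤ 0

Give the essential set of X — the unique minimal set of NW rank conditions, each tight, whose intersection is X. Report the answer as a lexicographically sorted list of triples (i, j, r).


Propagating the 16 rank bounds to every northwest block:

  0 | 0 | 0 | 0 | 0 | 0 | 1 | 1 | 1
  0 | 0 | 0 | 0 | 0 | 1 | 2 | 2 | 2
  0 | 0 | 0 | 0 | 0 | 1 | 2 | 2 | 3
  1 | 1 | 1 | 1 | 1 | 2 | 3 | 3 | 4
  1 | 2 | 2 | 2 | 2 | 3 | 4 | 4 | 5
  1 | 2 | 2 | 2 | 2 | 3 | 4 | 5 | 6
  1 | 2 | 3 | 3 | 3 | 4 | 5 | 6 | 7
  1 | 2 | 3 | 4 | 4 | 5 | 6 | 7 | 8
  1 | 2 | 3 | 4 | 5 | 6 | 7 | 8 | 9

so w = (7, 6, 9, 1, 2, 8, 3, 4, 5).

4 SE-corners of the 20-cell Rothe diagram give Ess(w):

[(1, 6, 0), (3, 5, 0), (3, 8, 2), (6, 5, 2)]


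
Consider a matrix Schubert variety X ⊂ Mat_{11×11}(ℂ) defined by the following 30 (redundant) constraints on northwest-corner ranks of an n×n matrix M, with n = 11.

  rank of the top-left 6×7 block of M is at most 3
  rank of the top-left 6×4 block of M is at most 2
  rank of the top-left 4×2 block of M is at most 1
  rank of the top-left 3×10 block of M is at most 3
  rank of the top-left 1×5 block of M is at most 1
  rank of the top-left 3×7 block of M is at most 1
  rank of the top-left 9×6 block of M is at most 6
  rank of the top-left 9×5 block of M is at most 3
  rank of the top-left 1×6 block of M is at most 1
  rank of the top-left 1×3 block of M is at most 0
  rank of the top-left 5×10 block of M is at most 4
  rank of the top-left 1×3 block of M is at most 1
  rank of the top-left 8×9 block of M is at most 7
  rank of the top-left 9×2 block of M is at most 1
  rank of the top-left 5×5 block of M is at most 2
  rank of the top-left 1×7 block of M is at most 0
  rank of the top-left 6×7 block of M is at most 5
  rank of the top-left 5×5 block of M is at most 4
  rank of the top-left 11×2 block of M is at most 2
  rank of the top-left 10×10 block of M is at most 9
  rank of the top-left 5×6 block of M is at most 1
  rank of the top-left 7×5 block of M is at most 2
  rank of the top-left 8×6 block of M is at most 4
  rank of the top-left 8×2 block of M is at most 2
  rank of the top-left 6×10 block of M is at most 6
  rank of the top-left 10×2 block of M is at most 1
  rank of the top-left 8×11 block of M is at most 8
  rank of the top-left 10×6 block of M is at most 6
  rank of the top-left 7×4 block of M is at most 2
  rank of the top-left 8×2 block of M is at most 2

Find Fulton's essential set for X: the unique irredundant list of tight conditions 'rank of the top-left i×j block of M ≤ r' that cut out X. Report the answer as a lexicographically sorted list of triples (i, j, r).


Computing R[i][j] = min implied NW-rank bound (n=11, 30 conditions):

  row 1: 0 0 0 0 0 0 0 1 1 1 1
  row 2: 1 1 1 1 1 1 1 2 2 2 2
  row 3: 1 1 1 1 1 1 1 2 3 3 3
  row 4: 1 1 1 1 1 1 2 3 4 4 4
  row 5: 1 1 1 1 1 1 2 3 4 4 5
  row 6: 1 1 2 2 2 2 3 4 5 5 6
  row 7: 1 1 2 2 2 3 4 5 6 6 7
  row 8: 1 1 2 3 3 4 5 6 7 7 8
  row 9: 1 1 2 3 3 4 5 6 7 8 9
  row 10: 1 1 2 3 4 5 6 7 8 9 10
  row 11: 1 2 3 4 5 6 7 8 9 10 11

the unique w with this rank table is (8, 1, 9, 7, 11, 3, 6, 4, 10, 5, 2).

|D(w)|=32, |Ess(w)|=7:

[(1, 7, 0), (3, 7, 1), (5, 6, 1), (5, 10, 4), (7, 5, 2), (9, 5, 3), (10, 2, 1)]


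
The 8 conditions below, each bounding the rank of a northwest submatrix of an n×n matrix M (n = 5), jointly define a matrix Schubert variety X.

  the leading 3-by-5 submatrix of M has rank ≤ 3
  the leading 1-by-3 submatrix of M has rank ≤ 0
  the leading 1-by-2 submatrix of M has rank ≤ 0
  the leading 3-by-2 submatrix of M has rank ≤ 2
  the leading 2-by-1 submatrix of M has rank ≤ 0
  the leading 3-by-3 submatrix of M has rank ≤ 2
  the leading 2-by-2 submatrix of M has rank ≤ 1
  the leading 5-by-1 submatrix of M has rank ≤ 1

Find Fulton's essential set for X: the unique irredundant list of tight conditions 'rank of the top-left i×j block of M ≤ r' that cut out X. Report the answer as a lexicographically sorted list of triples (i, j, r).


Propagating the 8 rank bounds to every northwest block:

  i=1: 0 0 0 1 1
  i=2: 0 1 1 2 2
  i=3: 1 2 2 3 3
  i=4: 1 2 3 4 4
  i=5: 1 2 3 4 5

the unique w with this rank table is (4, 2, 1, 3, 5).

Fulton essential set (2 of the 4 Rothe cells):

[(1, 3, 0), (2, 1, 0)]


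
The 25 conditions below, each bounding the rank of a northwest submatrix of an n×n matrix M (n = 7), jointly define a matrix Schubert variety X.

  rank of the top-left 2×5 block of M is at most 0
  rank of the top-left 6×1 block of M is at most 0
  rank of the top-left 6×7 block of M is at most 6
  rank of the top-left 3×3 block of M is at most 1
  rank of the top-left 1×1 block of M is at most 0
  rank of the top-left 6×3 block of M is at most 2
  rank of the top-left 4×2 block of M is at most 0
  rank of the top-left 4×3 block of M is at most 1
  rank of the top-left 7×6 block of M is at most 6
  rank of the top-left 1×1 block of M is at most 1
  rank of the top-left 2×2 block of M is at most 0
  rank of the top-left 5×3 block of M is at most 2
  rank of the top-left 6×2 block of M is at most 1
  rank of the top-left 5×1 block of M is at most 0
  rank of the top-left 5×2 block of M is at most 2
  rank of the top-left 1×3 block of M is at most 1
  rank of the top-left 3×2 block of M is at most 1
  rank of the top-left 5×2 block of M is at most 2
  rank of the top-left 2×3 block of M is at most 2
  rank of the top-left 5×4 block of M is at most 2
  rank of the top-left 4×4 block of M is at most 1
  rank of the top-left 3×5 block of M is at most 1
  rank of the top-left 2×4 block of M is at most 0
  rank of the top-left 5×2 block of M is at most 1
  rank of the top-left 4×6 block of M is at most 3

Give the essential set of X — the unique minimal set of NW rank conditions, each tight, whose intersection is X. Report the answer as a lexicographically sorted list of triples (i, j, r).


Propagating the 25 rank bounds to every northwest block:

  R[1]: 0 | 0 | 0 | 0 | 0 | 1 | 1
  R[2]: 0 | 0 | 0 | 0 | 0 | 1 | 2
  R[3]: 0 | 0 | 1 | 1 | 1 | 2 | 3
  R[4]: 0 | 0 | 1 | 1 | 2 | 3 | 4
  R[5]: 0 | 1 | 2 | 2 | 3 | 4 | 5
  R[6]: 0 | 1 | 2 | 3 | 4 | 5 | 6
  R[7]: 1 | 2 | 3 | 4 | 5 | 6 | 7

second differences of R give the permutation w = (6, 7, 3, 5, 2, 4, 1).

|D(w)|=17, |Ess(w)|=4:

[(2, 5, 0), (4, 2, 0), (4, 4, 1), (6, 1, 0)]


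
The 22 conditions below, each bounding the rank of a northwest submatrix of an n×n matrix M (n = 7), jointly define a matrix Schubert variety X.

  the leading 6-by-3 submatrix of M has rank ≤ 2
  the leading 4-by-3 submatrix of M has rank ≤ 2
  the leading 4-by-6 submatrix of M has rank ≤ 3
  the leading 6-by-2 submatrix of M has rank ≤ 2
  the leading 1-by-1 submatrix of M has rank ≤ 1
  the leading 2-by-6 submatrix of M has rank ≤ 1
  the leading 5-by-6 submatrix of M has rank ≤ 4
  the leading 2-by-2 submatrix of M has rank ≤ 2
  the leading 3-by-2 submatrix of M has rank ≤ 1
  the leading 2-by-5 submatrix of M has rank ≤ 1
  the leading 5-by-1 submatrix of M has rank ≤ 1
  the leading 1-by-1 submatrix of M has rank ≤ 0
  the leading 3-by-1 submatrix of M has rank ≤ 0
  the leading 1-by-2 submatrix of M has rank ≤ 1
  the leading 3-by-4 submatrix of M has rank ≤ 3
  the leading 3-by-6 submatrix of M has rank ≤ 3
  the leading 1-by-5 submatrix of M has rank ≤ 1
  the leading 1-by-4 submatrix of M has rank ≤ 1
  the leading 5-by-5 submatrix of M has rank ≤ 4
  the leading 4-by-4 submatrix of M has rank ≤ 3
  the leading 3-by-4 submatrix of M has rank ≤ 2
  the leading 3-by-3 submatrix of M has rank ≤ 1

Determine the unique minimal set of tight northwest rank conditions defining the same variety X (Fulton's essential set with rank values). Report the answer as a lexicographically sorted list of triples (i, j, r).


Recovering R(i,j) via the rank-extension bound from the 22 conditions:

  row 1: 0, 1, 1, 1, 1, 1, 1
  row 2: 0, 1, 1, 1, 1, 1, 2
  row 3: 0, 1, 1, 2, 2, 2, 3
  row 4: 1, 2, 2, 3, 3, 3, 4
  row 5: 1, 2, 2, 3, 4, 4, 5
  row 6: 1, 2, 2, 3, 4, 5, 6
  row 7: 1, 2, 3, 4, 5, 6, 7

second differences of R give the permutation w = (2, 7, 4, 1, 5, 6, 3).

D(w) has 10 cells with 4 SE-corners; essential set:

[(2, 6, 1), (3, 1, 0), (3, 3, 1), (6, 3, 2)]


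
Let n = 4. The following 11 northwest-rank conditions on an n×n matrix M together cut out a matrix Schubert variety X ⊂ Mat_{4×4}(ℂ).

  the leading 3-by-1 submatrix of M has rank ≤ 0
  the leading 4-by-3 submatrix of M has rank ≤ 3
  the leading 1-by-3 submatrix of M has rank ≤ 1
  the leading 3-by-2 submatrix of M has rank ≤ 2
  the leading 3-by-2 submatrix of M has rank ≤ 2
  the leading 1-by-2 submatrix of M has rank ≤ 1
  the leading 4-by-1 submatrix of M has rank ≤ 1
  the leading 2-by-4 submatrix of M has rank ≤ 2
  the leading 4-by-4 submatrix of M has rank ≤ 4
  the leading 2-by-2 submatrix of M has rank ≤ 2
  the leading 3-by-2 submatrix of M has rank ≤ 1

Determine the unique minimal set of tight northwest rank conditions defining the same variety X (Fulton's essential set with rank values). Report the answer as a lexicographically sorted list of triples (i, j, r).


Reconstructing r_w from the 11 given conditions:

  i=1: 0, 1, 1, 1
  i=2: 0, 1, 2, 2
  i=3: 0, 1, 2, 3
  i=4: 1, 2, 3, 4

reading off 1-entries of Δ²R: w = (2, 3, 4, 1).

|D(w)|=3, |Ess(w)|=1:

[(3, 1, 0)]


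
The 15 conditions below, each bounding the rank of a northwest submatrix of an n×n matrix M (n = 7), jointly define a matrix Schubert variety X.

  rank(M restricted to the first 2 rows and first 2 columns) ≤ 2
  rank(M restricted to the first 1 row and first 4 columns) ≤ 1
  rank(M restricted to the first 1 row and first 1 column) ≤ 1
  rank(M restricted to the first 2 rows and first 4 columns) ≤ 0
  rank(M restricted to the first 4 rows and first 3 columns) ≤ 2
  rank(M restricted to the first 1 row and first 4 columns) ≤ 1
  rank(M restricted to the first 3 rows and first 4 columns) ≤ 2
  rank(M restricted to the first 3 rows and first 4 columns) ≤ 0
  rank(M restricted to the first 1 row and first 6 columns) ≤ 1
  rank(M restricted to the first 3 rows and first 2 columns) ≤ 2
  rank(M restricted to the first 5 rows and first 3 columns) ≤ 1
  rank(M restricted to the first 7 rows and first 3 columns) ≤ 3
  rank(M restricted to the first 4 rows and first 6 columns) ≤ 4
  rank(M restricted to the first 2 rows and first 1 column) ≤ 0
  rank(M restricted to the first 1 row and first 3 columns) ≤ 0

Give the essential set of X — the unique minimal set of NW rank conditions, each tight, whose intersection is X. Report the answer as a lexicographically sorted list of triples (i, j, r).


Propagating the 15 rank bounds to every northwest block:

  i=1: 0  0  0  0  1  1  1
  i=2: 0  0  0  0  1  2  2
  i=3: 0  0  0  0  1  2  3
  i=4: 1  1  1  1  2  3  4
  i=5: 1  1  1  2  3  4  5
  i=6: 1  2  2  3  4  5  6
  i=7: 1  2  3  4  5  6  7

hence w(1..7) = (5, 6, 7, 1, 4, 2, 3).

Fulton essential set (2 of the 14 Rothe cells):

[(3, 4, 0), (5, 3, 1)]


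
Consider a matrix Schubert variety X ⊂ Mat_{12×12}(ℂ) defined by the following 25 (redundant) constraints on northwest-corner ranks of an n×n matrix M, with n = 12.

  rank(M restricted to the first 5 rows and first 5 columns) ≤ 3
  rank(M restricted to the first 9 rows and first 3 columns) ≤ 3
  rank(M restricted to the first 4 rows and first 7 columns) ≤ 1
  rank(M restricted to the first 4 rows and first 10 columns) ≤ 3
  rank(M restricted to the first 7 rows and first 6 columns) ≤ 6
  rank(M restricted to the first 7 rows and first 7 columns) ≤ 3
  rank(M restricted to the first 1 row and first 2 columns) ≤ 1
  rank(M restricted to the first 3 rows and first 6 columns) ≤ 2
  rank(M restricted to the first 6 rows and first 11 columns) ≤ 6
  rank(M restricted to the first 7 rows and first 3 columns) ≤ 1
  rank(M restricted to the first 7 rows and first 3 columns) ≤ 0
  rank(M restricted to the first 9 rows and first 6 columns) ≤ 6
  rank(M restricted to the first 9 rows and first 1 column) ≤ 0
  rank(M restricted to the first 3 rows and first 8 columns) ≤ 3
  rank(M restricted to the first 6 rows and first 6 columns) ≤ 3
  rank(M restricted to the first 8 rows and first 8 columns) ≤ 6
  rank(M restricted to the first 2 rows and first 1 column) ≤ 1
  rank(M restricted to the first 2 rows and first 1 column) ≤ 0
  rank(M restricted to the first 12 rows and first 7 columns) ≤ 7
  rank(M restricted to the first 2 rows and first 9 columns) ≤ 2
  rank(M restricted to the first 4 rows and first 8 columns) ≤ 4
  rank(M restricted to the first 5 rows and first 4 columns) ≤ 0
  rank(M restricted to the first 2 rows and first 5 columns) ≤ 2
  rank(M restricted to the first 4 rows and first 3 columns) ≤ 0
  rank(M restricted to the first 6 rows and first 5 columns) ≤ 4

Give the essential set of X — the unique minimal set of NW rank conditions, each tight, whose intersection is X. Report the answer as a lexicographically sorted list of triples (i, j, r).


Rank table r_w(12×12) implied by the 25 constraints:

  0  0  0  0  1  1  1  1  1  1  1  1
  0  0  0  0  1  1  1  2  2  2  2  2
  0  0  0  0  1  1  1  2  3  3  3  3
  0  0  0  0  1  1  1  2  3  3  4  4
  0  0  0  0  1  2  2  3  4  4  5  5
  0  0  0  1  2  3  3  4  5  5  6  6
  0  0  0  1  2  3  3  4  5  6  7  7
  0  1  1  2  3  4  4  5  6  7  8  8
  0  1  2  3  4  5  5  6  7  8  9  9
  1  2  3  4  5  6  6  7  8  9  10  10
  1  2  3  4  5  6  7  8  9  10  11  11
  1  2  3  4  5  6  7  8  9  10  11  12

hence w(1..12) = (5, 8, 9, 11, 6, 4, 10, 2, 3, 1, 7, 12).

|D(w)|=36, |Ess(w)|=6:

[(4, 7, 1), (4, 10, 3), (5, 4, 0), (7, 3, 0), (7, 7, 3), (9, 1, 0)]


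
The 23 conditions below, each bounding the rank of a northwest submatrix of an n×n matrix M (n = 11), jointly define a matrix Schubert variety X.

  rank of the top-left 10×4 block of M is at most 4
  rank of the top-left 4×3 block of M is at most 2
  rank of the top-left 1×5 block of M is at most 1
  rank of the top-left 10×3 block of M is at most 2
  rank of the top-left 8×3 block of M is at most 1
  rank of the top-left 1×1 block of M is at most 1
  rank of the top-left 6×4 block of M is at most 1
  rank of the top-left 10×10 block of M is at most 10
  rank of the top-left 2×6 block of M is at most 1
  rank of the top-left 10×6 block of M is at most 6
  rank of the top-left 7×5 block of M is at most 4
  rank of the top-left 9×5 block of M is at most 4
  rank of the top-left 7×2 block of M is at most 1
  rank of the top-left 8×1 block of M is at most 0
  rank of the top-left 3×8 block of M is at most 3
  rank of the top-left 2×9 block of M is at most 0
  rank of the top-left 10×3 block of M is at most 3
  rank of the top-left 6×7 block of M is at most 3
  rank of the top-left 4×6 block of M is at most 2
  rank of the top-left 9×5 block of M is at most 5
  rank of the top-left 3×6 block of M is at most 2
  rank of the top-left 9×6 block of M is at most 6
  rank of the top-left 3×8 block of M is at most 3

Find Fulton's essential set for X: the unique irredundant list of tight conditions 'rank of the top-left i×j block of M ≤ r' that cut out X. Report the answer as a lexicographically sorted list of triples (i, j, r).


Computing R[i][j] = min implied NW-rank bound (n=11, 23 conditions):

  i=1: 0  0  0  0  0  0  0  0  0  1  1
  i=2: 0  0  0  0  0  0  0  0  0  1  2
  i=3: 0  1  1  1  1  1  1  1  1  2  3
  i=4: 0  1  1  1  2  2  2  2  2  3  4
  i=5: 0  1  1  1  2  3  3  3  3  4  5
  i=6: 0  1  1  1  2  3  3  4  4  5  6
  i=7: 0  1  1  2  3  4  4  5  5  6  7
  i=8: 0  1  1  2  3  4  5  6  6  7  8
  i=9: 1  2  2  3  4  5  6  7  7  8  9
  i=10: 1  2  2  3  4  5  6  7  8  9  10
  i=11: 1  2  3  4  5  6  7  8  9  10  11

reading off 1-entries of Δ²R: w = (10, 11, 2, 5, 6, 8, 4, 7, 1, 9, 3).

ℓ(w)=34; the 6 essential cells (i,j,r):

[(2, 9, 0), (6, 4, 1), (6, 7, 3), (8, 1, 0), (8, 3, 1), (10, 3, 2)]
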